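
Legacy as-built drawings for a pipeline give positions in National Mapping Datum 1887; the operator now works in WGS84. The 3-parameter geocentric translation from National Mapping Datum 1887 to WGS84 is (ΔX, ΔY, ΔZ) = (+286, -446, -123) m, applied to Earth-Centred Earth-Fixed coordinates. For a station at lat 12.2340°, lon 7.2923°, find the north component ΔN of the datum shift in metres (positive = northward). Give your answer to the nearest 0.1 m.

The local north axis is (−sin φ cos λ, −sin φ sin λ, cos φ), giving ΔN = -60.115 + 11.996 − 120.207 = -168.33 m.

ΔN = -168.3 m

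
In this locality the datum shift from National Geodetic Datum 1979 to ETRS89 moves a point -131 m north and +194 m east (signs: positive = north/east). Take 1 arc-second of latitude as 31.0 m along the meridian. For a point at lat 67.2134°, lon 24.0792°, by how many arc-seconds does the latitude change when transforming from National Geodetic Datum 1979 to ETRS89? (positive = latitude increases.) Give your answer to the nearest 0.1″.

Δφ = -4.2″

1″ of latitude = 31.00 m, so Δφ = -131.0 / 31.00 = -4.226″.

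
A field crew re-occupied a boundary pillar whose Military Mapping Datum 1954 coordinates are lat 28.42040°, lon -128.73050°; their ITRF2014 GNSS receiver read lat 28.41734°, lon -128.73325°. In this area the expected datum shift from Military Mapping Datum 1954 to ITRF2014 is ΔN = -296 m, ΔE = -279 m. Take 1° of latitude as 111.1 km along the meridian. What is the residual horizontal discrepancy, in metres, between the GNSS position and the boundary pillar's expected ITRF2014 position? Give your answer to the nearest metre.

45 m

Observed coordinate differences: Δφ = -0.00306°, Δλ = -0.00275°.
Converting to metres (1° lat = 111100 m, cos φ = 0.879479): observed ΔN = -340.0 m, observed ΔE = -268.7 m.
Subtracting the expected shift leaves a residual of -340.0 − (-296) = -44.0 m north and -268.7 − (-279) = 10.3 m east.
Residual distance = √((-44.0)² + 10.3²) = 45.2 m.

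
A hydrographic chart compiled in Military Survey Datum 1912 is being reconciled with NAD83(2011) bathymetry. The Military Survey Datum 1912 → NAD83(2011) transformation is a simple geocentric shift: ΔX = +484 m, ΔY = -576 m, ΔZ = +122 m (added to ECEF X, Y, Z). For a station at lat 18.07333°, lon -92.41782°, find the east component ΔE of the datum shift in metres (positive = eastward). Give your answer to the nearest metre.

At φ = 18.07333°, λ = -92.41782°: sin φ = 0.310234, cos φ = 0.950660, sin λ = -0.999110, cos λ = -0.042186.
ΔE = −sin λ·ΔX + cos λ·ΔY = −(-0.999110)·(484) + (-0.042186)·(-576) = 507.87 m.

ΔE = 508 m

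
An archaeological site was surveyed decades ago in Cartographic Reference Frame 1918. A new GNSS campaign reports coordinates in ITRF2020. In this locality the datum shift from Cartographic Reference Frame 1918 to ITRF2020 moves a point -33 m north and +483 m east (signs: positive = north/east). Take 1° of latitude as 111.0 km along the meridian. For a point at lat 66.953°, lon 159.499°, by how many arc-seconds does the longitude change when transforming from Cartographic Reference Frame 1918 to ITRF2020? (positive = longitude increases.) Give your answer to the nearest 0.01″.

Δλ = 40.01″

At latitude 66.953°, cos φ = 0.391486.
1° of longitude at this latitude = 111.0 × cos φ = 43.45 km, so Δλ = 483.0 / 43455.0 = 0.0111150° = 40.014″.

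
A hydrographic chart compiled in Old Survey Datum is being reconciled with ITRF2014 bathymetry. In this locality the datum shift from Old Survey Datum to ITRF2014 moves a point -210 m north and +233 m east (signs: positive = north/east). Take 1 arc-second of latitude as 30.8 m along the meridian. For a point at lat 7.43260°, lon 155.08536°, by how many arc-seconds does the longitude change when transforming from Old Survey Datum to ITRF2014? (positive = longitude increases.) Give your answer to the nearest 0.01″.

At latitude 7.43260°, cos φ = 0.991598.
1″ of longitude at this latitude = 30.80 × cos φ = 30.5412 m, so Δλ = 233.0 / 30.5412 = 7.629″.

Δλ = 7.63″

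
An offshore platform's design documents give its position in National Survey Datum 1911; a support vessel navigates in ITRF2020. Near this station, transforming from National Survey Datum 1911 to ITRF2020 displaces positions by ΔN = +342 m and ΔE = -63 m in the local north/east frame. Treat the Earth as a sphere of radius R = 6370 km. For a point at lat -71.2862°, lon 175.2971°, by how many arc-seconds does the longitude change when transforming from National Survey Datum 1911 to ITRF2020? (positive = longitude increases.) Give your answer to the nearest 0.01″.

At latitude -71.2862°, cos φ = 0.320841.
One radian of longitude at latitude φ spans R cos φ, so Δλ = ΔE / (R cos φ) = -63.0 / (6370000 × 0.320841) = -3.0826e-05 rad = -6.358″.

Δλ = -6.36″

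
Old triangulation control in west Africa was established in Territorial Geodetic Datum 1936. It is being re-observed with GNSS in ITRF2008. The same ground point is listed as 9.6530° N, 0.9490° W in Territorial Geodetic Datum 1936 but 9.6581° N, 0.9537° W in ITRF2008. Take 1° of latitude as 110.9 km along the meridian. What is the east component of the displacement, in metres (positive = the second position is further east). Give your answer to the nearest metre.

Δφ = 9.6581° − 9.6530° = +0.0051°; Δλ = -0.9537° − -0.9490° = -0.0047°.
ΔN = Δφ × 110900 = 565.6 m; ΔE = Δλ × 110900 × cos(9.6530°) = -0.0047 × 110900 × 0.985841 = -513.9 m.

ΔE = -514 m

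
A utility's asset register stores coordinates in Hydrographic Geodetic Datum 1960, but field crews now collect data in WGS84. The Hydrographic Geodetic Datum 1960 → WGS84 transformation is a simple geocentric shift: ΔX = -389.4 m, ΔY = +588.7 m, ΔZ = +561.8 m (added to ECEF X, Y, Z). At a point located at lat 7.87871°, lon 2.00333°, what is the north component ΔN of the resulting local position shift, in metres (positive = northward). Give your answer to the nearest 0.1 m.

The local north axis is (−sin φ cos λ, −sin φ sin λ, cos φ), giving ΔN = 53.345 − 2.821 + 556.497 = 607.02 m.

ΔN = 607.0 m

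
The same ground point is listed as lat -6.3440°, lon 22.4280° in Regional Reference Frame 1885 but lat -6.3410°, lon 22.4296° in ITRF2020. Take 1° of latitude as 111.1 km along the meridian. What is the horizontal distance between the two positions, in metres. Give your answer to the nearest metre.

Δφ = -6.3410° − -6.3440° = +0.0030°; Δλ = 22.4296° − 22.4280° = +0.0016°.
ΔN = Δφ × 111100 = 333.3 m; ΔE = Δλ × 111100 × cos(-6.3440°) = +0.0016 × 111100 × 0.993876 = 176.7 m.
Distance = √(ΔE² + ΔN²) = √(176.7² + 333.3²) = 377.2 m.

377 m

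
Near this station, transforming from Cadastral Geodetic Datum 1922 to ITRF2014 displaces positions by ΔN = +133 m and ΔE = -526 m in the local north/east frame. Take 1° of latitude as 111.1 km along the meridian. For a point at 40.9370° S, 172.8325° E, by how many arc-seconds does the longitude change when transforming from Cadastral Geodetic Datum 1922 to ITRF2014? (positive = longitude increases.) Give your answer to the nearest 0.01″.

Δλ = -22.56″

At latitude -40.9370°, cos φ = 0.755430.
1° of longitude at this latitude = 111.1 × cos φ = 83.93 km, so Δλ = -526.0 / 83928.3 = -0.0062673° = -22.562″.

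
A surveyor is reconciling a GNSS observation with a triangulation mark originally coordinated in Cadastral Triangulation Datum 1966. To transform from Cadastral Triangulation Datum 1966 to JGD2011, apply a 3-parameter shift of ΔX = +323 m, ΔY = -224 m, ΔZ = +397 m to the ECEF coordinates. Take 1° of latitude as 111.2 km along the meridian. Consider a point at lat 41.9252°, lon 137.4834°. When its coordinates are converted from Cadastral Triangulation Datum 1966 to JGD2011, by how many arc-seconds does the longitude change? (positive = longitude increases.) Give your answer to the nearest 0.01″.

sin φ = 0.668160, cos φ = 0.744018, sin λ = 0.675804, cos λ = -0.737082.
East component: ΔE = −sin λ·ΔX + cos λ·ΔY = −(0.675804)(323) + (-0.737082)(-224) = -53.18 m.
1° of latitude spans 111200 m; at latitude φ, 1° of longitude spans that × cos φ = 82734.8 m, so Δλ = -53.18 / 82734.8 × 3600 = -2.314″.

Δλ = -2.31″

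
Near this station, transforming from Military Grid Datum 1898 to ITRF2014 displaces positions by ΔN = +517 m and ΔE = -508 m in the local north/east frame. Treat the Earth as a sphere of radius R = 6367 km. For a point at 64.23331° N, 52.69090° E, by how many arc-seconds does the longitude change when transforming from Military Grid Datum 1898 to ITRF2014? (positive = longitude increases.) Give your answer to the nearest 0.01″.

At latitude 64.23331°, cos φ = 0.434708.
One radian of longitude at latitude φ spans R cos φ, so Δλ = ΔE / (R cos φ) = -508.0 / (6367000 × 0.434708) = -1.8354e-04 rad = -37.858″.

Δλ = -37.86″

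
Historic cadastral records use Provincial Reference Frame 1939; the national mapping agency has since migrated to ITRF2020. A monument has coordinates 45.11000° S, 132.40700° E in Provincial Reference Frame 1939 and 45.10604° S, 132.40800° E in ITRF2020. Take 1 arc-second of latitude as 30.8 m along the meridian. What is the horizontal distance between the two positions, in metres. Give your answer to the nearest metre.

446 m

Δφ = -45.10604° − -45.11000° = +0.00396°; Δλ = 132.40800° − 132.40700° = +0.00100°.
1° of latitude = 3600 × 30.80 = 110880 m.
ΔN = Δφ × 110880 = 439.1 m; ΔE = Δλ × 110880 × cos(-45.11000°) = +0.00100 × 110880 × 0.705748 = 78.3 m.
Distance = √(ΔE² + ΔN²) = √(78.3² + 439.1²) = 446.0 m.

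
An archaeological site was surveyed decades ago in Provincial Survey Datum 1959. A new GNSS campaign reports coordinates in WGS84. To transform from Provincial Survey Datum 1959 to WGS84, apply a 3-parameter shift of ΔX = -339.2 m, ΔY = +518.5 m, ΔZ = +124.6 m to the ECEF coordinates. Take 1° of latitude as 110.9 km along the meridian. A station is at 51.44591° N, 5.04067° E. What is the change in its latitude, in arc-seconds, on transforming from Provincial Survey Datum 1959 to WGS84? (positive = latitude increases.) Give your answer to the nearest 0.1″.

sin φ = 0.782020, cos φ = 0.623253, sin λ = 0.087863, cos λ = 0.996133.
North component: ΔN = −sin φ cos λ·ΔX − sin φ sin λ·ΔY + cos φ·ΔZ = −(0.782020)(0.996133)(-339.2) − (0.782020)(0.087863)(518.5) + (0.623253)(124.6) = 306.27 m.
1° of latitude spans 110900 m, so Δφ = 306.27 / 110900 × 3600 = 9.942″.

Δφ = 9.9″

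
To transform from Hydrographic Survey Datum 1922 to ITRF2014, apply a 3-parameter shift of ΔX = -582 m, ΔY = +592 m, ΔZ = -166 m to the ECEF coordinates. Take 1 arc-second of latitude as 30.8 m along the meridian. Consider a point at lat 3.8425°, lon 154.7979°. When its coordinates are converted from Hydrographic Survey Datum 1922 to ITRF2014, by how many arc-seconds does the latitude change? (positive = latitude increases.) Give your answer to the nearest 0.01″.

Δφ = -7.07″

sin φ = 0.067014, cos φ = 0.997752, sin λ = 0.425812, cos λ = -0.904811.
North component: ΔN = −sin φ cos λ·ΔX − sin φ sin λ·ΔY + cos φ·ΔZ = −(0.067014)(-0.904811)(-582) − (0.067014)(0.425812)(592) + (0.997752)(-166) = -217.81 m.
1° of latitude spans 3600 × 30.80 = 110880 m, so Δφ = -217.81 / 110880 × 3600 = -7.072″.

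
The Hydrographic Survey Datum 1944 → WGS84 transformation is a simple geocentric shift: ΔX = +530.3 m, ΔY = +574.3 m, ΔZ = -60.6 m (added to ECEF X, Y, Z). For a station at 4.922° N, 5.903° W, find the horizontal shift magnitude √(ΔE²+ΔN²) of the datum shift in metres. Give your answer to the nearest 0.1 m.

At φ = 4.922°, λ = -5.903°: sin φ = 0.085799, cos φ = 0.996312, sin λ = -0.102845, cos λ = 0.994697.
ΔE = −sin λ·ΔX + cos λ·ΔY = −(-0.102845)·(530.3) + (0.994697)·(574.3) = 625.79 m.
ΔN = −sin φ cos λ·ΔX − sin φ sin λ·ΔY + cos φ·ΔZ = −(0.085799)(0.994697)(530.3) − (0.085799)(-0.102845)(574.3) + (0.996312)(-60.6) = -100.57 m.
Horizontal magnitude = √(ΔE² + ΔN²) = √(625.79² + (-100.57)²) = 633.82 m.

633.8 m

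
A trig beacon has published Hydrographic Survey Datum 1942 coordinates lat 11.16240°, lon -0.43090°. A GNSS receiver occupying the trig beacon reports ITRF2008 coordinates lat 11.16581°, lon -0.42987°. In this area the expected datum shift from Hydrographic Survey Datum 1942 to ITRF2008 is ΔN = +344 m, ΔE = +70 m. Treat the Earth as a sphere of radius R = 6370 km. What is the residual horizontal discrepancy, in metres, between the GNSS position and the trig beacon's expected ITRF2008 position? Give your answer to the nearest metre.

55 m

Observed coordinate differences: Δφ = +0.00341°, Δλ = +0.00103°.
Converting to metres (1° lat = 111177 m, cos φ = 0.981082): observed ΔN = 379.1 m, observed ΔE = 112.3 m.
Subtracting the expected shift leaves a residual of 379.1 − (344) = 35.1 m north and 112.3 − (70) = 42.3 m east.
Residual distance = √(35.1² + 42.3²) = 55.0 m.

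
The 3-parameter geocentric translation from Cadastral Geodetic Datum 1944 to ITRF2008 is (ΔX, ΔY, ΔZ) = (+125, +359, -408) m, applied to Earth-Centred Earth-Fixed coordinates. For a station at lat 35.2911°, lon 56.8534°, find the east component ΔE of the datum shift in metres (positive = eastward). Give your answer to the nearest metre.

The local east axis at (φ, λ) is (−sin λ, cos λ, 0), so ΔE = −sin(56.8534°)·125 + cos(56.8534°)·359 = 91.64 m.

ΔE = 92 m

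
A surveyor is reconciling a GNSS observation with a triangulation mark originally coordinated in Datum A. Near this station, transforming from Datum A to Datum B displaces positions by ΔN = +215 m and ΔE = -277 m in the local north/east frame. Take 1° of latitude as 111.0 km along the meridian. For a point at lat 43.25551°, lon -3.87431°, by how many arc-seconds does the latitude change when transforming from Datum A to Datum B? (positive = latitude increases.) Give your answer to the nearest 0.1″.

Δφ = 7.0″

1° of latitude = 111.0 km, so Δφ = 215.0 / 111000 = 0.0019369° = 6.973″.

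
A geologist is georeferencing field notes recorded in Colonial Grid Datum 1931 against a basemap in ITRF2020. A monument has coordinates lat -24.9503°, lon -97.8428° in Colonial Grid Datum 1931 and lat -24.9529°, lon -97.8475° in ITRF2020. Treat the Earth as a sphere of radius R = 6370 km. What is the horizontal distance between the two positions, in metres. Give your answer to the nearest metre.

Δφ = -24.9529° − -24.9503° = -0.0026°; Δλ = -97.8475° − -97.8428° = -0.0047°.
1° along a meridian = πR/180 = 111177 m.
ΔN = Δφ × 111177 = -289.1 m; ΔE = Δλ × 111177 × cos(-24.9503°) = -0.0047 × 111177 × 0.906674 = -473.8 m.
Distance = √(ΔE² + ΔN²) = √((-473.8)² + (-289.1)²) = 555.0 m.

555 m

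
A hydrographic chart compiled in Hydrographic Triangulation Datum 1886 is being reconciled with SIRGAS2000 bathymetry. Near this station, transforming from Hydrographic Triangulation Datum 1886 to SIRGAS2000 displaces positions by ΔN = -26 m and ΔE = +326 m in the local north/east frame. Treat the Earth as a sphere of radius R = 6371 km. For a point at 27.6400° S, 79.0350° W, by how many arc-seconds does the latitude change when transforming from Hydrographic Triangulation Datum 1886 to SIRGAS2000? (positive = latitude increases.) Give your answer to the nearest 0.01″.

Δφ = -0.84″

On a sphere of radius R, 1 rad of latitude = R, so Δφ = ΔN / R = -26.0 / 6371000 = -4.0810e-06 rad = -0.842″.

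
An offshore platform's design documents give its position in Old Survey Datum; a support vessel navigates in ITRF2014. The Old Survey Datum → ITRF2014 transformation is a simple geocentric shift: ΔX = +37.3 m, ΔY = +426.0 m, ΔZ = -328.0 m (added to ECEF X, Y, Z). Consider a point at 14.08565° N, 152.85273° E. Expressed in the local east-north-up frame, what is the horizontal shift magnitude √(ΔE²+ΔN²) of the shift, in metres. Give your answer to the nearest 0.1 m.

533.5 m

At φ = 14.08565°, λ = 152.85273°: sin φ = 0.243372, cos φ = 0.969933, sin λ = 0.456279, cos λ = -0.889837.
ΔE = −sin λ·ΔX + cos λ·ΔY = −(0.456279)·(37.3) + (-0.889837)·(426.0) = -396.09 m.
ΔN = −sin φ cos λ·ΔX − sin φ sin λ·ΔY + cos φ·ΔZ = −(0.243372)(-0.889837)(37.3) − (0.243372)(0.456279)(426.0) + (0.969933)(-328.0) = -357.37 m.
Horizontal magnitude = √(ΔE² + ΔN²) = √((-396.09)² + (-357.37)²) = 533.48 m.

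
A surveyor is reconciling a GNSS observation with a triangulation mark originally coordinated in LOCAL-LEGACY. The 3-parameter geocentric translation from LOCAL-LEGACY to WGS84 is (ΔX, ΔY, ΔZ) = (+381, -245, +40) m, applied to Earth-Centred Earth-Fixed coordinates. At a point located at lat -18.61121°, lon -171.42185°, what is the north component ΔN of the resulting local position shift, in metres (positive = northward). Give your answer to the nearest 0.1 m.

ΔN = -70.7 m

The local north axis is (−sin φ cos λ, −sin φ sin λ, cos φ), giving ΔN = -120.234 + 11.663 + 37.908 = -70.66 m.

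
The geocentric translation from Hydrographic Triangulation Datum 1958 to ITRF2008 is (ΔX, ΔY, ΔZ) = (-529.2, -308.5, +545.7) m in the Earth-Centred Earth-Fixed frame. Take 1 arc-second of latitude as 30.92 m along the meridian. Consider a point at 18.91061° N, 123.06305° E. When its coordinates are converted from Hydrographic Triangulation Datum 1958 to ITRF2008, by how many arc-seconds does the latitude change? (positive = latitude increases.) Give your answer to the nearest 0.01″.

sin φ = 0.324093, cos φ = 0.946025, sin λ = 0.838071, cos λ = -0.545562.
North component: ΔN = −sin φ cos λ·ΔX − sin φ sin λ·ΔY + cos φ·ΔZ = −(0.324093)(-0.545562)(-529.2) − (0.324093)(0.838071)(-308.5) + (0.946025)(545.7) = 506.47 m.
1° of latitude spans 3600 × 30.92 = 111312 m, so Δφ = 506.47 / 111312 × 3600 = 16.380″.

Δφ = 16.38″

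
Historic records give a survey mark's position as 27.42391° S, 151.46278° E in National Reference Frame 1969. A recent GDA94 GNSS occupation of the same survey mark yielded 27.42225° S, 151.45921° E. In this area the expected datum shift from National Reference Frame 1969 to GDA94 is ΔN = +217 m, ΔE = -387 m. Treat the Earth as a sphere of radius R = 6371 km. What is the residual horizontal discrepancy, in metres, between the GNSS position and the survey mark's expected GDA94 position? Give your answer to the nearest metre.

47 m

Observed coordinate differences: Δφ = +0.00166°, Δλ = -0.00357°.
Converting to metres (1° lat = 111195 m, cos φ = 0.887623): observed ΔN = 184.6 m, observed ΔE = -352.4 m.
Subtracting the expected shift leaves a residual of 184.6 − (217) = -32.4 m north and -352.4 − (-387) = 34.6 m east.
Residual distance = √((-32.4)² + 34.6²) = 47.4 m.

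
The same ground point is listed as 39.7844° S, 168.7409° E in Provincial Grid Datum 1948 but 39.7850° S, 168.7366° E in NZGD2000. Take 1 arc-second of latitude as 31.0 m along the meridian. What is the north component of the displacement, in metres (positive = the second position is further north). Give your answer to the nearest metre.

Δφ = -39.7850° − -39.7844° = -0.0006°; Δλ = 168.7366° − 168.7409° = -0.0043°.
1° of latitude = 3600 × 31.00 = 111600 m.
ΔN = Δφ × 111600 = -67.0 m; ΔE = Δλ × 111600 × cos(-39.7844°) = -0.0043 × 111600 × 0.768458 = -368.8 m.

ΔN = -67 m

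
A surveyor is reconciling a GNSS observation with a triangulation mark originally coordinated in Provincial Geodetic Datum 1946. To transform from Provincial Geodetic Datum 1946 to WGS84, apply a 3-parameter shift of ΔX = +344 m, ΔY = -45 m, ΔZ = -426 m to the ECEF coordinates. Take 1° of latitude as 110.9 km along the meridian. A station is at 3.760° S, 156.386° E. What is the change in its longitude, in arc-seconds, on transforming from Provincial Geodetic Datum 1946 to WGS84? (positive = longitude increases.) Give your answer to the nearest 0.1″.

Δλ = -3.1″

sin φ = -0.065577, cos φ = 0.997847, sin λ = 0.400573, cos λ = -0.916265.
East component: ΔE = −sin λ·ΔX + cos λ·ΔY = −(0.400573)(344) + (-0.916265)(-45) = -96.57 m.
1° of latitude spans 110900 m; at latitude φ, 1° of longitude spans that × cos φ = 110661.3 m, so Δλ = -96.57 / 110661.3 × 3600 = -3.141″.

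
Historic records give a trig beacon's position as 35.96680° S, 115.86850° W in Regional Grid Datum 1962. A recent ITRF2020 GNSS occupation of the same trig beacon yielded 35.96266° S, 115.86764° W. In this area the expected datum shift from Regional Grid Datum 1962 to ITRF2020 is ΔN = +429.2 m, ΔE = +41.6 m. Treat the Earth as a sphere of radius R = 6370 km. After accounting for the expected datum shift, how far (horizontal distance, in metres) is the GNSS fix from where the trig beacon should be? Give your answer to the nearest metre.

Observed coordinate differences: Δφ = +0.00414°, Δλ = +0.00086°.
Converting to metres (1° lat = 111177 m, cos φ = 0.809357): observed ΔN = 460.3 m, observed ΔE = 77.4 m.
Subtracting the expected shift leaves a residual of 460.3 − (429.2) = 31.1 m north and 77.4 − (41.6) = 35.8 m east.
Residual distance = √(31.1² + 35.8²) = 47.4 m.

47 m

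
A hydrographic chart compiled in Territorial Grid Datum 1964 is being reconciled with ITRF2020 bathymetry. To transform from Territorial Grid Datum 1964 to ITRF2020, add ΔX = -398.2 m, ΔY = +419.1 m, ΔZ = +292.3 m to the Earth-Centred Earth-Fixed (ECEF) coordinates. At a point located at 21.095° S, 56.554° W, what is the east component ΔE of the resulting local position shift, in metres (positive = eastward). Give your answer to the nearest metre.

At φ = -21.095°, λ = -56.554°: sin φ = -0.359915, cos φ = 0.932985, sin λ = -0.834406, cos λ = 0.551151.
ΔE = −sin λ·ΔX + cos λ·ΔY = −(-0.834406)·(-398.2) + (0.551151)·(419.1) = -101.27 m.

ΔE = -101 m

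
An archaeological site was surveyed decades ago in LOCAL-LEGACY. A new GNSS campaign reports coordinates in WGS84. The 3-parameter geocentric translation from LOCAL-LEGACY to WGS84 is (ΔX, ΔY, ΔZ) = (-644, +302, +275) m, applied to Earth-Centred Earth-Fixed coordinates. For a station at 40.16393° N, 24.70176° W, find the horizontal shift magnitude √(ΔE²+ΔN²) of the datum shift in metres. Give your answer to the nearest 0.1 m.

The local east axis at (φ, λ) is (−sin λ, cos λ, 0), so ΔE = −sin(-24.70176°)·(-644) + cos(-24.70176°)·302 = 5.24 m.
The local north axis is (−sin φ cos λ, −sin φ sin λ, cos φ), giving ΔN = 377.357 + 81.399 + 210.156 = 668.91 m.
Horizontal magnitude = √(ΔE² + ΔN²) = √(5.24² + 668.91²) = 668.93 m.

668.9 m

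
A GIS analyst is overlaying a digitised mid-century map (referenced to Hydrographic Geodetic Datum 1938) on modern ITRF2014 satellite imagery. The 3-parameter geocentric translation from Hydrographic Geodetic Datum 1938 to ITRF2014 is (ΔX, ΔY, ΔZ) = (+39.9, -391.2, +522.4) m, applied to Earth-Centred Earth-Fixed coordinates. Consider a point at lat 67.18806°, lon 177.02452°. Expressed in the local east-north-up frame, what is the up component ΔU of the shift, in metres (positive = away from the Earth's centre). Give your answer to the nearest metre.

ΔU = 458 m

The local up (radial) axis is (cos φ cos λ, cos φ sin λ, sin φ), giving ΔU = -15.449 − 7.873 + 481.539 = 458.22 m.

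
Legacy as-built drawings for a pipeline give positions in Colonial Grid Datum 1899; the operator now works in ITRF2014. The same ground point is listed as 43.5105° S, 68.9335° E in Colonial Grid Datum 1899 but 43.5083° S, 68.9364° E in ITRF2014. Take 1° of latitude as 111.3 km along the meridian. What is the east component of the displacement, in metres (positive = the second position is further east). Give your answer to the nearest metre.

ΔE = 234 m

Δφ = -43.5083° − -43.5105° = +0.0022°; Δλ = 68.9364° − 68.9335° = +0.0029°.
ΔN = Δφ × 111300 = 244.9 m; ΔE = Δλ × 111300 × cos(-43.5105°) = +0.0029 × 111300 × 0.725248 = 234.1 m.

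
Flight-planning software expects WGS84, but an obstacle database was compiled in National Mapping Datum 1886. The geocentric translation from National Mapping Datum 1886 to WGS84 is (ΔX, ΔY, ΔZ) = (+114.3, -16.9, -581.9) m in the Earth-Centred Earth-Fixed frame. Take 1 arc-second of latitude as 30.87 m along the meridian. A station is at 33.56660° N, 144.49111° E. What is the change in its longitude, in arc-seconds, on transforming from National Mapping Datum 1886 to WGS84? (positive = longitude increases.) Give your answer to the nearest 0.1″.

Δλ = -2.0″

sin φ = 0.552906, cos φ = 0.833244, sin λ = 0.580829, cos λ = -0.814025.
East component: ΔE = −sin λ·ΔX + cos λ·ΔY = −(0.580829)(114.3) + (-0.814025)(-16.9) = -52.63 m.
1° of latitude spans 3600 × 30.87 = 111132 m; at latitude φ, 1° of longitude spans that × cos φ = 92600.0 m, so Δλ = -52.63 / 92600.0 × 3600 = -2.046″.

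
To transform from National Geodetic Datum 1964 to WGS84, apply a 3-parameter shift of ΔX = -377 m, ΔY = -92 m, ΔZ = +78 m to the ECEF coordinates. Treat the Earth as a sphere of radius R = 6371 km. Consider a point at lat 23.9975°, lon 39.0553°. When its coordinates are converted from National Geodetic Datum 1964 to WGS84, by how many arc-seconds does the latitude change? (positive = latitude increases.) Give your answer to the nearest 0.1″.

Δφ = 6.9″

sin φ = 0.406697, cos φ = 0.913563, sin λ = 0.630070, cos λ = 0.776538.
North component: ΔN = −sin φ cos λ·ΔX − sin φ sin λ·ΔY + cos φ·ΔZ = −(0.406697)(0.776538)(-377) − (0.406697)(0.630070)(-92) + (0.913563)(78) = 213.90 m.
1° of latitude spans πR/180 = 111195 m, so Δφ = 213.90 / 111195 × 3600 = 6.925″.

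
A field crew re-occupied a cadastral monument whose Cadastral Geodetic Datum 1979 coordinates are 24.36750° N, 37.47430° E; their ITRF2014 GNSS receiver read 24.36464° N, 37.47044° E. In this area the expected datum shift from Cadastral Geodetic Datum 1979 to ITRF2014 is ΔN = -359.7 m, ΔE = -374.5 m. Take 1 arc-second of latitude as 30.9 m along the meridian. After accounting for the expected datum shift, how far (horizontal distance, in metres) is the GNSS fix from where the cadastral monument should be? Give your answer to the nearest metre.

45 m

Observed coordinate differences: Δφ = -0.00286°, Δλ = -0.00386°.
Converting to metres (1° lat = 111240 m, cos φ = 0.910918): observed ΔN = -318.1 m, observed ΔE = -391.1 m.
Subtracting the expected shift leaves a residual of -318.1 − (-359.7) = 41.6 m north and -391.1 − (-374.5) = -16.6 m east.
Residual distance = √(41.6² + (-16.6)²) = 44.8 m.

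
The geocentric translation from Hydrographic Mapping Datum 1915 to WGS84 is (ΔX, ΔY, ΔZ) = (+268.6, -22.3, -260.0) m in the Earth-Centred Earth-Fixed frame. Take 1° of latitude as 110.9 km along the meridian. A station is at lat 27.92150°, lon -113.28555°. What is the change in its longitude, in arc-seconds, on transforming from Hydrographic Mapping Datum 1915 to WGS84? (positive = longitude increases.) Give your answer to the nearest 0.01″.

sin φ = 0.468261, cos φ = 0.883590, sin λ = -0.918546, cos λ = -0.395314.
East component: ΔE = −sin λ·ΔX + cos λ·ΔY = −(-0.918546)(268.6) + (-0.395314)(-22.3) = 255.54 m.
1° of latitude spans 110900 m; at latitude φ, 1° of longitude spans that × cos φ = 97990.1 m, so Δλ = 255.54 / 97990.1 × 3600 = 9.388″.

Δλ = 9.39″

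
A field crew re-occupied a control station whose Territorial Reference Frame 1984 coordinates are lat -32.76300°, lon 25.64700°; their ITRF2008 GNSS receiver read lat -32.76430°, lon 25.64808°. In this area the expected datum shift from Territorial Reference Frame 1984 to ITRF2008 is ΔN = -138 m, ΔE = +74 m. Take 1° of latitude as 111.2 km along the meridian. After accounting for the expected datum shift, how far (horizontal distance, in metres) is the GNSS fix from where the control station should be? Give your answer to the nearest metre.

Observed coordinate differences: Δφ = -0.00130°, Δλ = +0.00108°.
Converting to metres (1° lat = 111200 m, cos φ = 0.840916): observed ΔN = -144.6 m, observed ΔE = 101.0 m.
Subtracting the expected shift leaves a residual of -144.6 − (-138) = -6.6 m north and 101.0 − (74) = 27.0 m east.
Residual distance = √((-6.6)² + 27.0²) = 27.8 m.

28 m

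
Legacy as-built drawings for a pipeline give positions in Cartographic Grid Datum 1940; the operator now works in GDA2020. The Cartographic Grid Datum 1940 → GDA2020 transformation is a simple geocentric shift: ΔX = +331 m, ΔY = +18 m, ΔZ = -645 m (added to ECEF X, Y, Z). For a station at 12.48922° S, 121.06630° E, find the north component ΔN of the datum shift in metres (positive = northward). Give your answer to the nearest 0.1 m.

ΔN = -663.3 m

At φ = -12.48922°, λ = 121.06630°: sin φ = -0.216256, cos φ = 0.976337, sin λ = 0.856571, cos λ = -0.516030.
ΔN = −sin φ cos λ·ΔX − sin φ sin λ·ΔY + cos φ·ΔZ = −(-0.216256)(-0.516030)(331) − (-0.216256)(0.856571)(18) + (0.976337)(-645) = -663.34 m.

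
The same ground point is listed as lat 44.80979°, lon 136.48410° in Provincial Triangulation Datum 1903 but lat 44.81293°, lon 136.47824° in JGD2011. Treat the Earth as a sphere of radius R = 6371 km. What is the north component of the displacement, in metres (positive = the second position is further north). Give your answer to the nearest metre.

Δφ = 44.81293° − 44.80979° = +0.00314°; Δλ = 136.47824° − 136.48410° = -0.00586°.
1° along a meridian = πR/180 = 111195 m.
ΔN = Δφ × 111195 = 349.2 m; ΔE = Δλ × 111195 × cos(44.80979°) = -0.00586 × 111195 × 0.709450 = -462.3 m.

ΔN = 349 m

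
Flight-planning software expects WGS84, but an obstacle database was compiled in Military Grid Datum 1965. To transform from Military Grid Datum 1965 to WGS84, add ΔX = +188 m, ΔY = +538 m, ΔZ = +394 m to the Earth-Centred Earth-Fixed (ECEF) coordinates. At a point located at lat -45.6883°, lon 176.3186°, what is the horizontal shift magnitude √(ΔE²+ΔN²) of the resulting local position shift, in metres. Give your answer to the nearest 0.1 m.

573.4 m

At φ = -45.6883°, λ = 176.3186°: sin φ = -0.715550, cos φ = 0.698561, sin λ = 0.064208, cos λ = -0.997937.
ΔE = −sin λ·ΔX + cos λ·ΔY = −(0.064208)·(188) + (-0.997937)·(538) = -548.96 m.
ΔN = −sin φ cos λ·ΔX − sin φ sin λ·ΔY + cos φ·ΔZ = −(-0.715550)(-0.997937)(188) − (-0.715550)(0.064208)(538) + (0.698561)(394) = 165.71 m.
Horizontal magnitude = √(ΔE² + ΔN²) = √((-548.96)² + 165.71²) = 573.43 m.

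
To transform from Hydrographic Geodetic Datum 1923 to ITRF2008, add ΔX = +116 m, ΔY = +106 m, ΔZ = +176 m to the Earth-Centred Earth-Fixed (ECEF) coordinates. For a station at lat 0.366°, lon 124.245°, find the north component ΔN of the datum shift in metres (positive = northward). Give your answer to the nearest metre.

ΔN = 176 m

The local north axis is (−sin φ cos λ, −sin φ sin λ, cos φ), giving ΔN = 0.417 − 0.560 + 175.996 = 175.85 m.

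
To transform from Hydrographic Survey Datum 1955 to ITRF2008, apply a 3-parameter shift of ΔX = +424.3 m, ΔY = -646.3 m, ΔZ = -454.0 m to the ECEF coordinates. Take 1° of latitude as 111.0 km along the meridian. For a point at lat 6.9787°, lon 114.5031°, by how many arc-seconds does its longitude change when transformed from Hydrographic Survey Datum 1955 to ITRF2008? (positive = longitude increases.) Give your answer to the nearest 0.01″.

Δλ = -3.86″

sin φ = 0.121500, cos φ = 0.992591, sin λ = 0.909939, cos λ = -0.414742.
East component: ΔE = −sin λ·ΔX + cos λ·ΔY = −(0.909939)(424.3) + (-0.414742)(-646.3) = -118.04 m.
1° of latitude spans 111000 m; at latitude φ, 1° of longitude spans that × cos φ = 110177.6 m, so Δλ = -118.04 / 110177.6 × 3600 = -3.857″.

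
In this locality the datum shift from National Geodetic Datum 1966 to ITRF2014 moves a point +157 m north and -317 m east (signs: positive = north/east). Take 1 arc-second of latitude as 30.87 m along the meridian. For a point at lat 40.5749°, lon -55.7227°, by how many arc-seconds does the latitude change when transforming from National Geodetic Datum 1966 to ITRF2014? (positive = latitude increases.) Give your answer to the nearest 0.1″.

Δφ = 5.1″

1″ of latitude = 30.87 m, so Δφ = 157.0 / 30.87 = 5.086″.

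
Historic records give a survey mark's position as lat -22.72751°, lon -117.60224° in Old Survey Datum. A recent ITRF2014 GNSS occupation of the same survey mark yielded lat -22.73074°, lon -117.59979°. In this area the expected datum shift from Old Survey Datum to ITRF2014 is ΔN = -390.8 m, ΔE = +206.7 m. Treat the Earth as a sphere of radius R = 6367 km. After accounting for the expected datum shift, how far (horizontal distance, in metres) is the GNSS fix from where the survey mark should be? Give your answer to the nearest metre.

Observed coordinate differences: Δφ = -0.00323°, Δλ = +0.00245°.
Converting to metres (1° lat = 111125 m, cos φ = 0.922353): observed ΔN = -358.9 m, observed ΔE = 251.1 m.
Subtracting the expected shift leaves a residual of -358.9 − (-390.8) = 31.9 m north and 251.1 − (206.7) = 44.4 m east.
Residual distance = √(31.9² + 44.4²) = 54.7 m.

55 m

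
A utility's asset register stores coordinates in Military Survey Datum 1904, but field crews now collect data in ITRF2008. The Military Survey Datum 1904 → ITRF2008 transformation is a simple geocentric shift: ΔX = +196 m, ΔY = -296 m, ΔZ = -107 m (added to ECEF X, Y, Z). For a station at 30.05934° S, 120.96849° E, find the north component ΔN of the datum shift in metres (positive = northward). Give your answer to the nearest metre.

The local north axis is (−sin φ cos λ, −sin φ sin λ, cos φ), giving ΔN = -50.518 − 127.130 − 92.609 = -270.26 m.

ΔN = -270 m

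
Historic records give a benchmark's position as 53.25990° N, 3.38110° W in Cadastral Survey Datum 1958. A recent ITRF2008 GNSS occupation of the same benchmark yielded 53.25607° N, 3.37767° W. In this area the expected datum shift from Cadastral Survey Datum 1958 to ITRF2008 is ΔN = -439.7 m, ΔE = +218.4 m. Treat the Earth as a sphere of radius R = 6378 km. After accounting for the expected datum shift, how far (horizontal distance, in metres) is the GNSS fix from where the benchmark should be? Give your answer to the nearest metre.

Observed coordinate differences: Δφ = -0.00383°, Δλ = +0.00343°.
Converting to metres (1° lat = 111317 m, cos φ = 0.598186): observed ΔN = -426.3 m, observed ΔE = 228.4 m.
Subtracting the expected shift leaves a residual of -426.3 − (-439.7) = 13.4 m north and 228.4 − (218.4) = 10.0 m east.
Residual distance = √(13.4² + 10.0²) = 16.7 m.

17 m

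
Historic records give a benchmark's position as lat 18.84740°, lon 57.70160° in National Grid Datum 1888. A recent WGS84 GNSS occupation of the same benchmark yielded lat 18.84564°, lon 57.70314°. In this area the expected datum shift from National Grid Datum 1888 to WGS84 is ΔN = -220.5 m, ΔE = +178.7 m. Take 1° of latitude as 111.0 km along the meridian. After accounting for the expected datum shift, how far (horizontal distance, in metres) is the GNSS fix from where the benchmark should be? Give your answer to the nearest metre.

30 m

Observed coordinate differences: Δφ = -0.00176°, Δλ = +0.00154°.
Converting to metres (1° lat = 111000 m, cos φ = 0.946382): observed ΔN = -195.4 m, observed ΔE = 161.8 m.
Subtracting the expected shift leaves a residual of -195.4 − (-220.5) = 25.1 m north and 161.8 − (178.7) = -16.9 m east.
Residual distance = √(25.1² + (-16.9)²) = 30.3 m.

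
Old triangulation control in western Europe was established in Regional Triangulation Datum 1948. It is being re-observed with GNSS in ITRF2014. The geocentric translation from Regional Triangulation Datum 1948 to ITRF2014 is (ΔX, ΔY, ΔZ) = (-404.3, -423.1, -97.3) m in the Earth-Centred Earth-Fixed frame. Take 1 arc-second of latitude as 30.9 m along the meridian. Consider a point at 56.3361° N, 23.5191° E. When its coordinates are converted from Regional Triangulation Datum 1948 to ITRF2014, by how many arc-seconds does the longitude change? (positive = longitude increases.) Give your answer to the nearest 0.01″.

sin φ = 0.832304, cos φ = 0.554320, sin λ = 0.399055, cos λ = 0.916927.
East component: ΔE = −sin λ·ΔX + cos λ·ΔY = −(0.399055)(-404.3) + (0.916927)(-423.1) = -226.61 m.
1° of latitude spans 3600 × 30.90 = 111240 m; at latitude φ, 1° of longitude spans that × cos φ = 61662.6 m, so Δλ = -226.61 / 61662.6 × 3600 = -13.230″.

Δλ = -13.23″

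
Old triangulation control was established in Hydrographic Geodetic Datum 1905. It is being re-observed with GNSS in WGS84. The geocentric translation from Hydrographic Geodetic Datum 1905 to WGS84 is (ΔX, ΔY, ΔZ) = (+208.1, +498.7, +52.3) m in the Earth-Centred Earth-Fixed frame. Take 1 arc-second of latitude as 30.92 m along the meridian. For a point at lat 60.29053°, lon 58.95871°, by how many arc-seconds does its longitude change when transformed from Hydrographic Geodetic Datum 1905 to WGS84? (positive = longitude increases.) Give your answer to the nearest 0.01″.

sin φ = 0.868550, cos φ = 0.495602, sin λ = 0.856796, cos λ = 0.515656.
East component: ΔE = −sin λ·ΔX + cos λ·ΔY = −(0.856796)(208.1) + (0.515656)(498.7) = 78.86 m.
1° of latitude spans 3600 × 30.92 = 111312 m; at latitude φ, 1° of longitude spans that × cos φ = 55166.5 m, so Δλ = 78.86 / 55166.5 × 3600 = 5.146″.

Δλ = 5.15″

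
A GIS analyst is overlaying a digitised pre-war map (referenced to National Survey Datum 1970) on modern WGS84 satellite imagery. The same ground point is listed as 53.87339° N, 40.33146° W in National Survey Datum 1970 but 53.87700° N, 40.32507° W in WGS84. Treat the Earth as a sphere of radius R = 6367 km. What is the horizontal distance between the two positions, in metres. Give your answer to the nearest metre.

Δφ = 53.87700° − 53.87339° = +0.00361°; Δλ = -40.32507° − -40.33146° = +0.00639°.
1° along a meridian = πR/180 = 111125 m.
ΔN = Δφ × 111125 = 401.2 m; ΔE = Δλ × 111125 × cos(53.87339°) = +0.00639 × 111125 × 0.589572 = 418.6 m.
Distance = √(ΔE² + ΔN²) = √(418.6² + 401.2²) = 579.8 m.

580 m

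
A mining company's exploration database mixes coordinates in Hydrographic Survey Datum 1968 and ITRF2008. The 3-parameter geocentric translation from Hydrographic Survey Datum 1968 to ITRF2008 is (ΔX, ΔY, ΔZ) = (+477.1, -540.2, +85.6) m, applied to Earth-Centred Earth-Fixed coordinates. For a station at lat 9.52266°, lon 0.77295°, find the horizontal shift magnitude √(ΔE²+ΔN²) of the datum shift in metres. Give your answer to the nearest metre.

The local east axis at (φ, λ) is (−sin λ, cos λ, 0), so ΔE = −sin(0.77295°)·477.1 + cos(0.77295°)·(-540.2) = -546.59 m.
The local north axis is (−sin φ cos λ, −sin φ sin λ, cos φ), giving ΔN = -78.923 + 1.206 + 84.420 = 6.70 m.
Horizontal magnitude = √(ΔE² + ΔN²) = √((-546.59)² + 6.70²) = 546.63 m.

547 m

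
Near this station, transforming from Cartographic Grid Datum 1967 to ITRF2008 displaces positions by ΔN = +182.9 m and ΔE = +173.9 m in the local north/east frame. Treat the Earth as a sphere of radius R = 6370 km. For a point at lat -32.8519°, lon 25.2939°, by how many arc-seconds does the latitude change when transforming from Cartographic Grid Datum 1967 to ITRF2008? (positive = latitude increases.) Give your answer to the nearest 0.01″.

On a sphere of radius R, 1 rad of latitude = R, so Δφ = ΔN / R = 182.9 / 6370000 = 2.8713e-05 rad = 5.922″.

Δφ = 5.92″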